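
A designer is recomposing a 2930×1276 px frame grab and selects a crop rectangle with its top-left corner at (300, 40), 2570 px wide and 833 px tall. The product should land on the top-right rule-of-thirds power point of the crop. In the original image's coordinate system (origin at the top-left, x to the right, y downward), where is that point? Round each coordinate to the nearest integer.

One third of the crop width 2570 is 856.67 px.
One third of the crop height 833 is 277.67 px.
The top-right point is two-thirds across and one-third down within the crop:
x = 300 + 2 × 856.67 ≈ 2013; y = 40 + 1 × 277.67 ≈ 318.

x = 2013 px, y = 318 px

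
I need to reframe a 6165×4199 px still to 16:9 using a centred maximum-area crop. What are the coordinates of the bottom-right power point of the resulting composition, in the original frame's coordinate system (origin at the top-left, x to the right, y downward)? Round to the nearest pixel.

6165/4199 < 16/9, so the 16:9 crop keeps the full width 6165 and trims height to 6165 × 9/16 = 3467.81 px.
Top offset = (4199 − 3467.81)/2 = 365.59 px; left offset = 0.
Bottom-right is two-thirds across and two-thirds down within the crop:
x = 0.00 + 2 × 6165.00/3 ≈ 4110; y = 365.59 + 2 × 3467.81/3 ≈ 2677.

x = 4110 px, y = 2677 px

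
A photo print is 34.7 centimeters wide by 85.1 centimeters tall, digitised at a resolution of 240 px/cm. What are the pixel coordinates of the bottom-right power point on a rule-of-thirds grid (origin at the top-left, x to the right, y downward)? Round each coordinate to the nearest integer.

x = 5552 px, y = 13616 px

In pixels the canvas is 34.7 × 240 = 8328 wide and 85.1 × 240 = 20424 tall.
The bottom-right point is two-thirds across and two-thirds down:
x = 2 × 8328/3 ≈ 5552; y = 2 × 20424/3 ≈ 13616.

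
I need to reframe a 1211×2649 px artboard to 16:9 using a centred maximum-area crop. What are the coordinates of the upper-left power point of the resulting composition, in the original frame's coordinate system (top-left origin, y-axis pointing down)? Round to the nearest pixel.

1211/2649 < 16/9, so the 16:9 crop keeps the full width 1211 and trims height to 1211 × 9/16 = 681.19 px.
Top offset = (2649 − 681.19)/2 = 983.91 px; left offset = 0.
Upper-left is one-third across and one-third down within the crop:
x = 0.00 + 1 × 1211.00/3 ≈ 404; y = 983.91 + 1 × 681.19/3 ≈ 1211.

x = 404 px, y = 1211 px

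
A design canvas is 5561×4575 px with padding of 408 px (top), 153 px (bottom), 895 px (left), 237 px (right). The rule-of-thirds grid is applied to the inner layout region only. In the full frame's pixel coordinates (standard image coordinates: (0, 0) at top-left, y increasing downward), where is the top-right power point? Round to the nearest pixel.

x = 3848 px, y = 1746 px

Content width = 5561 − 895 − 237 = 4429 px; content height = 4575 − 408 − 153 = 4014 px.
Top-right is two-thirds across and one-third down within the inner layout region.
x = 895 + 2 × 4429/3 = 895 + 2952.67 ≈ 3848
y = 408 + 1 × 4014/3 = 408 + 1338.00 ≈ 1746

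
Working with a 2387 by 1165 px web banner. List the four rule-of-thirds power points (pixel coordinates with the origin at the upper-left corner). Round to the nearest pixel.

One third of 2387 is 795.67; one third of 1165 is 388.33.
Vertical third lines at x = 796 and x = 1591; horizontal third lines at y = 388 and y = 777.

(796, 388), (1591, 388), (796, 777), (1591, 777)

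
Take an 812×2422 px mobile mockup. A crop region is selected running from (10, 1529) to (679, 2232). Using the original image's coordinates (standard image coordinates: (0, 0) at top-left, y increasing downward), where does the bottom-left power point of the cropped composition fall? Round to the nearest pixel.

(233, 1998)

Crop width = 679 − 10 = 669 px; one third is 223.00 px.
Crop height = 2232 − 1529 = 703 px; one third is 234.33 px.
The bottom-left point is one-third across and two-thirds down within the crop:
x = 10 + 1 × 223.00 ≈ 233; y = 1529 + 2 × 234.33 ≈ 1998.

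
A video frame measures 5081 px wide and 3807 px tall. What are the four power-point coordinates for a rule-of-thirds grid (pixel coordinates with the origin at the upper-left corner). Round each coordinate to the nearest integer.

One third of 5081 is 1693.67; one third of 3807 is 1269.
Vertical third lines at x = 1694 and x = 3387; horizontal third lines at y = 1269 and y = 2538.

(1694, 1269), (3387, 1269), (1694, 2538), (3387, 2538)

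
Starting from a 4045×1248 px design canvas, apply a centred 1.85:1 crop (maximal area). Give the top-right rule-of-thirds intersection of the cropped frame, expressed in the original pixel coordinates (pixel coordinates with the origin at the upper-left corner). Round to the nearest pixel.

4045/1248 > 1.85/1, so the 1.85:1 crop keeps the full height 1248 and trims width to 1248 × 1.85/1 = 2308.80 px.
Left offset = (4045 − 2308.80)/2 = 868.10 px; top offset = 0.
Top-right is two-thirds across and one-third down within the crop:
x = 868.10 + 2 × 2308.80/3 ≈ 2407; y = 0.00 + 1 × 1248.00/3 ≈ 416.

x = 2407 px, y = 416 px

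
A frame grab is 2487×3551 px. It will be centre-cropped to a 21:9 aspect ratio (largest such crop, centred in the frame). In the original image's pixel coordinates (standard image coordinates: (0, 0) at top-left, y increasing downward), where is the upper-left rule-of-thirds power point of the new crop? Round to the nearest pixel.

2487/3551 < 21/9, so the 21:9 crop keeps the full width 2487 and trims height to 2487 × 9/21 = 1065.86 px.
Top offset = (3551 − 1065.86)/2 = 1242.57 px; left offset = 0.
Upper-left is one-third across and one-third down within the crop:
x = 0.00 + 1 × 2487.00/3 ≈ 829; y = 1242.57 + 1 × 1065.86/3 ≈ 1598.

(829, 1598)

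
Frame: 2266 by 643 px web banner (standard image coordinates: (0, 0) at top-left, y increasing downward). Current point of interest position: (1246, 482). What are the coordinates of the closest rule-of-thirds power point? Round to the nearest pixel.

x = 1511 px, y = 429 px

Third lines: x ∈ {755, 1511}, y ∈ {214, 429}.
1246 is closer to x = 1511; 482 is closer to y = 429.
So the nearest intersection is the lower-right power point.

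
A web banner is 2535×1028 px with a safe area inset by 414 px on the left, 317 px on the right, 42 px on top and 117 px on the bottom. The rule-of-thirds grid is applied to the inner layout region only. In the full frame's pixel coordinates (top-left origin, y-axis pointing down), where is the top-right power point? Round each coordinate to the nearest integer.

Content width = 2535 − 414 − 317 = 1804 px; content height = 1028 − 42 − 117 = 869 px.
Top-right is two-thirds across and one-third down within the inner layout region.
x = 414 + 2 × 1804/3 = 414 + 1202.67 ≈ 1617
y = 42 + 1 × 869/3 = 42 + 289.67 ≈ 332

x = 1617 px, y = 332 px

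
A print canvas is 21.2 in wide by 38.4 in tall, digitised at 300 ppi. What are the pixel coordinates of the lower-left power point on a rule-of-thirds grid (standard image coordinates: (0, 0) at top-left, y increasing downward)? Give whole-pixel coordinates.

In pixels the canvas is 21.2 × 300 = 6360 wide and 38.4 × 300 = 11520 tall.
The lower-left point is one-third across and two-thirds down:
x = 1 × 6360/3 ≈ 2120; y = 2 × 11520/3 ≈ 7680.

(2120, 7680)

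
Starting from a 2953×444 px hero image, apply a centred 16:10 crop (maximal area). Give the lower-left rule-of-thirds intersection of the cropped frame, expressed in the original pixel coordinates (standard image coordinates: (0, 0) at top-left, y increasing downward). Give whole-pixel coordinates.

2953/444 > 16/10, so the 16:10 crop keeps the full height 444 and trims width to 444 × 16/10 = 710.40 px.
Left offset = (2953 − 710.40)/2 = 1121.30 px; top offset = 0.
Lower-left is one-third across and two-thirds down within the crop:
x = 1121.30 + 1 × 710.40/3 ≈ 1358; y = 0.00 + 2 × 444.00/3 ≈ 296.

(1358, 296)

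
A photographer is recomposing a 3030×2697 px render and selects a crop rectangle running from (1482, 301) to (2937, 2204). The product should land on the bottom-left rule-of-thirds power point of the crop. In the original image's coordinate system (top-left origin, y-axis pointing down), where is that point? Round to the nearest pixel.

Crop width = 2937 − 1482 = 1455 px; one third is 485.00 px.
Crop height = 2204 − 301 = 1903 px; one third is 634.33 px.
The bottom-left point is one-third across and two-thirds down within the crop:
x = 1482 + 1 × 485.00 ≈ 1967; y = 301 + 2 × 634.33 ≈ 1570.

x = 1967 px, y = 1570 px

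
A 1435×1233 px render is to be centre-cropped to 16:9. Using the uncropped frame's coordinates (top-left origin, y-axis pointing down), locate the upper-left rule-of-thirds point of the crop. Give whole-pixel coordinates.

1435/1233 < 16/9, so the 16:9 crop keeps the full width 1435 and trims height to 1435 × 9/16 = 807.19 px.
Top offset = (1233 − 807.19)/2 = 212.91 px; left offset = 0.
Upper-left is one-third across and one-third down within the crop:
x = 0.00 + 1 × 1435.00/3 ≈ 478; y = 212.91 + 1 × 807.19/3 ≈ 482.

(478, 482)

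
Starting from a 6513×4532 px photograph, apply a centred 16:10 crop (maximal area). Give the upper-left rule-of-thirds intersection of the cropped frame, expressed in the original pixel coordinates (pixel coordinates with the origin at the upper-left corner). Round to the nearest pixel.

6513/4532 < 16/10, so the 16:10 crop keeps the full width 6513 and trims height to 6513 × 10/16 = 4070.62 px.
Top offset = (4532 − 4070.62)/2 = 230.69 px; left offset = 0.
Upper-left is one-third across and one-third down within the crop:
x = 0.00 + 1 × 6513.00/3 ≈ 2171; y = 230.69 + 1 × 4070.62/3 ≈ 1588.

x = 2171 px, y = 1588 px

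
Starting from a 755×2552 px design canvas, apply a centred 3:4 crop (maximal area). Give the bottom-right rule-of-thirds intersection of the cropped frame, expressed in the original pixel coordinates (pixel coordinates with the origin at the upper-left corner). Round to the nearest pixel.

755/2552 < 3/4, so the 3:4 crop keeps the full width 755 and trims height to 755 × 4/3 = 1006.67 px.
Top offset = (2552 − 1006.67)/2 = 772.67 px; left offset = 0.
Bottom-right is two-thirds across and two-thirds down within the crop:
x = 0.00 + 2 × 755.00/3 ≈ 503; y = 772.67 + 2 × 1006.67/3 ≈ 1444.

x = 503 px, y = 1444 px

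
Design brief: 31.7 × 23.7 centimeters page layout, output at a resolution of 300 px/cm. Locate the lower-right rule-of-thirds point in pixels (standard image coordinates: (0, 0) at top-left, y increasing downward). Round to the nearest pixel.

In pixels the canvas is 31.7 × 300 = 9510 wide and 23.7 × 300 = 7110 tall.
The lower-right point is two-thirds across and two-thirds down:
x = 2 × 9510/3 ≈ 6340; y = 2 × 7110/3 ≈ 4740.

(6340, 4740)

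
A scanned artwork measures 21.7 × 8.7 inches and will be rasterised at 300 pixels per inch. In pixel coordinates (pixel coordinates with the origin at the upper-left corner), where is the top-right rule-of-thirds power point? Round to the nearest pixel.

In pixels the canvas is 21.7 × 300 = 6510 wide and 8.7 × 300 = 2610 tall.
The top-right point is two-thirds across and one-third down:
x = 2 × 6510/3 ≈ 4340; y = 1 × 2610/3 ≈ 870.

x = 4340 px, y = 870 px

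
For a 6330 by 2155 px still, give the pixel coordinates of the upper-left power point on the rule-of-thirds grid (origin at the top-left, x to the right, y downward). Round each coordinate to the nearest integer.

(2110, 718)

The upper-left point sits one-third of the way across and one-third of the way down.
x = 1 × 6330/3 ≈ 2110; y = 1 × 2155/3 ≈ 718.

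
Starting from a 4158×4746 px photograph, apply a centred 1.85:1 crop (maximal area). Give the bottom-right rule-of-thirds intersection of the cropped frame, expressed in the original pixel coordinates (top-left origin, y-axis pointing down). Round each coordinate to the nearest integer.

x = 2772 px, y = 2748 px

4158/4746 < 1.85/1, so the 1.85:1 crop keeps the full width 4158 and trims height to 4158 × 1/1.85 = 2247.57 px.
Top offset = (4746 − 2247.57)/2 = 1249.22 px; left offset = 0.
Bottom-right is two-thirds across and two-thirds down within the crop:
x = 0.00 + 2 × 4158.00/3 ≈ 2772; y = 1249.22 + 2 × 2247.57/3 ≈ 2748.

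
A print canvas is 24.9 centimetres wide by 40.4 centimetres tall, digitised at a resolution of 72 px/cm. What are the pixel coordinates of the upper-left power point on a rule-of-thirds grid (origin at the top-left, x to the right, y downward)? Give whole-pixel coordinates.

(598, 970)

In pixels the canvas is 24.9 × 72 = 1792.8 wide and 40.4 × 72 = 2908.8 tall.
The upper-left point is one-third across and one-third down:
x = 1 × 1792.8/3 ≈ 598; y = 1 × 2908.8/3 ≈ 970.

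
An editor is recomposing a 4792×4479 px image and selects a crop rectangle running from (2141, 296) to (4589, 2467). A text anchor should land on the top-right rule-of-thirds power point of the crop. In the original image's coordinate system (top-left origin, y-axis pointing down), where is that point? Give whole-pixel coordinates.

Crop width = 4589 − 2141 = 2448 px; one third is 816.00 px.
Crop height = 2467 − 296 = 2171 px; one third is 723.67 px.
The top-right point is two-thirds across and one-third down within the crop:
x = 2141 + 2 × 816.00 ≈ 3773; y = 296 + 1 × 723.67 ≈ 1020.

(3773, 1020)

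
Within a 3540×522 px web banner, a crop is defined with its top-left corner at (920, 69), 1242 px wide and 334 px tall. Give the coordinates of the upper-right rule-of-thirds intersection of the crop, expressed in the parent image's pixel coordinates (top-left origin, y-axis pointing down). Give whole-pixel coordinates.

One third of the crop width 1242 is 414.00 px.
One third of the crop height 334 is 111.33 px.
The upper-right point is two-thirds across and one-third down within the crop:
x = 920 + 2 × 414.00 ≈ 1748; y = 69 + 1 × 111.33 ≈ 180.

(1748, 180)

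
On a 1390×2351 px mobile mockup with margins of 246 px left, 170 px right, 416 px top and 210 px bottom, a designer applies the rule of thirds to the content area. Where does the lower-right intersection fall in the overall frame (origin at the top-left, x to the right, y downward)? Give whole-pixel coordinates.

(895, 1566)

Content width = 1390 − 246 − 170 = 974 px; content height = 2351 − 416 − 210 = 1725 px.
Lower-right is two-thirds across and two-thirds down within the content area.
x = 246 + 2 × 974/3 = 246 + 649.33 ≈ 895
y = 416 + 2 × 1725/3 = 416 + 1150.00 ≈ 1566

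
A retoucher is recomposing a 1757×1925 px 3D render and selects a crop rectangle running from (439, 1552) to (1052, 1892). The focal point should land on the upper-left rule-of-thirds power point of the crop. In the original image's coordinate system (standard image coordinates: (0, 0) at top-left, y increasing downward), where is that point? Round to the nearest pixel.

Crop width = 1052 − 439 = 613 px; one third is 204.33 px.
Crop height = 1892 − 1552 = 340 px; one third is 113.33 px.
The upper-left point is one-third across and one-third down within the crop:
x = 439 + 1 × 204.33 ≈ 643; y = 1552 + 1 × 113.33 ≈ 1665.

(643, 1665)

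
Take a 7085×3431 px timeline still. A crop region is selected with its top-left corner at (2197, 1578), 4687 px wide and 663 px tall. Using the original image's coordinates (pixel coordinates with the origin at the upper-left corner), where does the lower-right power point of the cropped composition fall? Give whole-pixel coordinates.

x = 5322 px, y = 2020 px

One third of the crop width 4687 is 1562.33 px.
One third of the crop height 663 is 221.00 px.
The lower-right point is two-thirds across and two-thirds down within the crop:
x = 2197 + 2 × 1562.33 ≈ 5322; y = 1578 + 2 × 221.00 ≈ 2020.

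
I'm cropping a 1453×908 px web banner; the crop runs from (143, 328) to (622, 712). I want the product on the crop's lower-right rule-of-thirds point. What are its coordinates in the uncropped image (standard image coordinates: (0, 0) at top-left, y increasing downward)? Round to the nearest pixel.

Crop width = 622 − 143 = 479 px; one third is 159.67 px.
Crop height = 712 − 328 = 384 px; one third is 128.00 px.
The lower-right point is two-thirds across and two-thirds down within the crop:
x = 143 + 2 × 159.67 ≈ 462; y = 328 + 2 × 128.00 ≈ 584.

(462, 584)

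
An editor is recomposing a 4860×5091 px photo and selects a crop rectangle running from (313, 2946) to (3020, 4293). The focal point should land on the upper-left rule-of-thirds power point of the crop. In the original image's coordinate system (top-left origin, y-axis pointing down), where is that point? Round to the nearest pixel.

Crop width = 3020 − 313 = 2707 px; one third is 902.33 px.
Crop height = 4293 − 2946 = 1347 px; one third is 449.00 px.
The upper-left point is one-third across and one-third down within the crop:
x = 313 + 1 × 902.33 ≈ 1215; y = 2946 + 1 × 449.00 ≈ 3395.

x = 1215 px, y = 3395 px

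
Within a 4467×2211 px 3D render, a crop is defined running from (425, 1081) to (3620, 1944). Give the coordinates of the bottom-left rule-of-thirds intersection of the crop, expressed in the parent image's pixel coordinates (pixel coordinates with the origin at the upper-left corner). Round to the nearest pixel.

Crop width = 3620 − 425 = 3195 px; one third is 1065.00 px.
Crop height = 1944 − 1081 = 863 px; one third is 287.67 px.
The bottom-left point is one-third across and two-thirds down within the crop:
x = 425 + 1 × 1065.00 ≈ 1490; y = 1081 + 2 × 287.67 ≈ 1656.

x = 1490 px, y = 1656 px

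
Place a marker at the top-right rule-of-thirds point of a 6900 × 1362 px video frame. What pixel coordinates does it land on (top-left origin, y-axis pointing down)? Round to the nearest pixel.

x = 4600 px, y = 454 px

The top-right point sits two-thirds of the way across and one-third of the way down.
x = 2 × 6900/3 ≈ 4600; y = 1 × 1362/3 ≈ 454.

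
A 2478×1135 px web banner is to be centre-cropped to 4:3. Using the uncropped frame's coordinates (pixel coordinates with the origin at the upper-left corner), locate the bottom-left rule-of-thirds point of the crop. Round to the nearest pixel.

2478/1135 > 4/3, so the 4:3 crop keeps the full height 1135 and trims width to 1135 × 4/3 = 1513.33 px.
Left offset = (2478 − 1513.33)/2 = 482.33 px; top offset = 0.
Bottom-left is one-third across and two-thirds down within the crop:
x = 482.33 + 1 × 1513.33/3 ≈ 987; y = 0.00 + 2 × 1135.00/3 ≈ 757.

(987, 757)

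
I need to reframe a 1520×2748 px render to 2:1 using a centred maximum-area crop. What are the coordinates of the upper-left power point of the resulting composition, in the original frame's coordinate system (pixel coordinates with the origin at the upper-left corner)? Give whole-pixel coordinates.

1520/2748 < 2/1, so the 2:1 crop keeps the full width 1520 and trims height to 1520 × 1/2 = 760.00 px.
Top offset = (2748 − 760.00)/2 = 994.00 px; left offset = 0.
Upper-left is one-third across and one-third down within the crop:
x = 0.00 + 1 × 1520.00/3 ≈ 507; y = 994.00 + 1 × 760.00/3 ≈ 1247.

(507, 1247)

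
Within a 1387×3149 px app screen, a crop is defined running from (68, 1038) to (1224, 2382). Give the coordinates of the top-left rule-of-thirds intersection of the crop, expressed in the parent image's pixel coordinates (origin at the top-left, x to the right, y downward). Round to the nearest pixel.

x = 453 px, y = 1486 px

Crop width = 1224 − 68 = 1156 px; one third is 385.33 px.
Crop height = 2382 − 1038 = 1344 px; one third is 448.00 px.
The top-left point is one-third across and one-third down within the crop:
x = 68 + 1 × 385.33 ≈ 453; y = 1038 + 1 × 448.00 ≈ 1486.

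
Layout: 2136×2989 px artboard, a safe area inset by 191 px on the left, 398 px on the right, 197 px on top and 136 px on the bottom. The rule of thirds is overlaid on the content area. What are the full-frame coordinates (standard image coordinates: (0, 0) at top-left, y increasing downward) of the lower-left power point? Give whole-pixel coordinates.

(707, 1968)

Content width = 2136 − 191 − 398 = 1547 px; content height = 2989 − 197 − 136 = 2656 px.
Lower-left is one-third across and two-thirds down within the content area.
x = 191 + 1 × 1547/3 = 191 + 515.67 ≈ 707
y = 197 + 2 × 2656/3 = 197 + 1770.67 ≈ 1968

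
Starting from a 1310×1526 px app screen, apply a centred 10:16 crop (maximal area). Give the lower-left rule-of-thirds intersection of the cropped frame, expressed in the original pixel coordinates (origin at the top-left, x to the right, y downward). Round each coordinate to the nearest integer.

1310/1526 > 10/16, so the 10:16 crop keeps the full height 1526 and trims width to 1526 × 10/16 = 953.75 px.
Left offset = (1310 − 953.75)/2 = 178.12 px; top offset = 0.
Lower-left is one-third across and two-thirds down within the crop:
x = 178.12 + 1 × 953.75/3 ≈ 496; y = 0.00 + 2 × 1526.00/3 ≈ 1017.

(496, 1017)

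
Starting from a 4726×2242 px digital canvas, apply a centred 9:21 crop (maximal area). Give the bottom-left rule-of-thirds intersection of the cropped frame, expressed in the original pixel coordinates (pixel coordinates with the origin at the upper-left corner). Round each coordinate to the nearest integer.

x = 2203 px, y = 1495 px

4726/2242 > 9/21, so the 9:21 crop keeps the full height 2242 and trims width to 2242 × 9/21 = 960.86 px.
Left offset = (4726 − 960.86)/2 = 1882.57 px; top offset = 0.
Bottom-left is one-third across and two-thirds down within the crop:
x = 1882.57 + 1 × 960.86/3 ≈ 2203; y = 0.00 + 2 × 2242.00/3 ≈ 1495.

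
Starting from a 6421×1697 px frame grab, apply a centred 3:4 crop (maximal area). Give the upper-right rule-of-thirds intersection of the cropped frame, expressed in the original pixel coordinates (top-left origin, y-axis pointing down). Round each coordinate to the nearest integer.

(3423, 566)

6421/1697 > 3/4, so the 3:4 crop keeps the full height 1697 and trims width to 1697 × 3/4 = 1272.75 px.
Left offset = (6421 − 1272.75)/2 = 2574.12 px; top offset = 0.
Upper-right is two-thirds across and one-third down within the crop:
x = 2574.12 + 2 × 1272.75/3 ≈ 3423; y = 0.00 + 1 × 1697.00/3 ≈ 566.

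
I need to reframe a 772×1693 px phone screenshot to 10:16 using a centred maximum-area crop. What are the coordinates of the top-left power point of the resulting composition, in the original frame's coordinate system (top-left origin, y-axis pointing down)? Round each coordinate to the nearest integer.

772/1693 < 10/16, so the 10:16 crop keeps the full width 772 and trims height to 772 × 16/10 = 1235.20 px.
Top offset = (1693 − 1235.20)/2 = 228.90 px; left offset = 0.
Top-left is one-third across and one-third down within the crop:
x = 0.00 + 1 × 772.00/3 ≈ 257; y = 228.90 + 1 × 1235.20/3 ≈ 641.

(257, 641)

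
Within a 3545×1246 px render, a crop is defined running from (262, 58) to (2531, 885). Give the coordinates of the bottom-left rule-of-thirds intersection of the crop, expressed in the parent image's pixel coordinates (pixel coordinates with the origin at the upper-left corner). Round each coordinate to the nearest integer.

Crop width = 2531 − 262 = 2269 px; one third is 756.33 px.
Crop height = 885 − 58 = 827 px; one third is 275.67 px.
The bottom-left point is one-third across and two-thirds down within the crop:
x = 262 + 1 × 756.33 ≈ 1018; y = 58 + 2 × 275.67 ≈ 609.

x = 1018 px, y = 609 px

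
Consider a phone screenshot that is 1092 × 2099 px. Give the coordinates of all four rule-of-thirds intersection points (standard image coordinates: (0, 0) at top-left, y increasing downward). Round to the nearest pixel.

(364, 700), (728, 700), (364, 1399), (728, 1399)

One third of 1092 is 364; one third of 2099 is 699.67.
Vertical third lines at x = 364 and x = 728; horizontal third lines at y = 700 and y = 1399.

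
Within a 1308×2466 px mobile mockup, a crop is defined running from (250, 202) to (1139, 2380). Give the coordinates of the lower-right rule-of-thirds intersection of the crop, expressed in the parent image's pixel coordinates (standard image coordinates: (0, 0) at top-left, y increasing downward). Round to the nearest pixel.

Crop width = 1139 − 250 = 889 px; one third is 296.33 px.
Crop height = 2380 − 202 = 2178 px; one third is 726.00 px.
The lower-right point is two-thirds across and two-thirds down within the crop:
x = 250 + 2 × 296.33 ≈ 843; y = 202 + 2 × 726.00 ≈ 1654.

x = 843 px, y = 1654 px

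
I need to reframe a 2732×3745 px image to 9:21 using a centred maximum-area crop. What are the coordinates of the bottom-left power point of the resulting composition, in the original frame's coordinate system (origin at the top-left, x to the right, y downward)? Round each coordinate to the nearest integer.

x = 1099 px, y = 2497 px

2732/3745 > 9/21, so the 9:21 crop keeps the full height 3745 and trims width to 3745 × 9/21 = 1605.00 px.
Left offset = (2732 − 1605.00)/2 = 563.50 px; top offset = 0.
Bottom-left is one-third across and two-thirds down within the crop:
x = 563.50 + 1 × 1605.00/3 ≈ 1099; y = 0.00 + 2 × 3745.00/3 ≈ 2497.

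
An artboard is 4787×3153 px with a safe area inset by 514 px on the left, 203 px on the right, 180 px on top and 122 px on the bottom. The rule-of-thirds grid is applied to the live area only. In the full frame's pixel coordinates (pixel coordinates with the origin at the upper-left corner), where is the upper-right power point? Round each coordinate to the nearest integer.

(3227, 1130)

Content width = 4787 − 514 − 203 = 4070 px; content height = 3153 − 180 − 122 = 2851 px.
Upper-right is two-thirds across and one-third down within the live area.
x = 514 + 2 × 4070/3 = 514 + 2713.33 ≈ 3227
y = 180 + 1 × 2851/3 = 180 + 950.33 ≈ 1130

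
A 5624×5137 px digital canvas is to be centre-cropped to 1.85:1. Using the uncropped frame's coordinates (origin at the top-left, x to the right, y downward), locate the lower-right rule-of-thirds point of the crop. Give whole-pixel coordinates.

5624/5137 < 1.85/1, so the 1.85:1 crop keeps the full width 5624 and trims height to 5624 × 1/1.85 = 3040.00 px.
Top offset = (5137 − 3040.00)/2 = 1048.50 px; left offset = 0.
Lower-right is two-thirds across and two-thirds down within the crop:
x = 0.00 + 2 × 5624.00/3 ≈ 3749; y = 1048.50 + 2 × 3040.00/3 ≈ 3075.

x = 3749 px, y = 3075 px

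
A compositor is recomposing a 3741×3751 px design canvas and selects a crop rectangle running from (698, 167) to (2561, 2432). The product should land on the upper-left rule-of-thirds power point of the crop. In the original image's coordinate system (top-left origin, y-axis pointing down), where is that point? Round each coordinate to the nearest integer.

x = 1319 px, y = 922 px

Crop width = 2561 − 698 = 1863 px; one third is 621.00 px.
Crop height = 2432 − 167 = 2265 px; one third is 755.00 px.
The upper-left point is one-third across and one-third down within the crop:
x = 698 + 1 × 621.00 ≈ 1319; y = 167 + 1 × 755.00 ≈ 922.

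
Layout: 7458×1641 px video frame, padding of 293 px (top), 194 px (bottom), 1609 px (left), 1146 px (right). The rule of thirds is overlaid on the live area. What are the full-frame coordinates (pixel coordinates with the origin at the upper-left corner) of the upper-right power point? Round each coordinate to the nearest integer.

x = 4744 px, y = 678 px

Content width = 7458 − 1609 − 1146 = 4703 px; content height = 1641 − 293 − 194 = 1154 px.
Upper-right is two-thirds across and one-third down within the live area.
x = 1609 + 2 × 4703/3 = 1609 + 3135.33 ≈ 4744
y = 293 + 1 × 1154/3 = 293 + 384.67 ≈ 678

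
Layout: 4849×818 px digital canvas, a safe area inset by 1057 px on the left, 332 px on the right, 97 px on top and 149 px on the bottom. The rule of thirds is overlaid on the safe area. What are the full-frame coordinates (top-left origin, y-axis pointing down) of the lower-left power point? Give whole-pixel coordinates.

(2210, 478)

Content width = 4849 − 1057 − 332 = 3460 px; content height = 818 − 97 − 149 = 572 px.
Lower-left is one-third across and two-thirds down within the safe area.
x = 1057 + 1 × 3460/3 = 1057 + 1153.33 ≈ 2210
y = 97 + 2 × 572/3 = 97 + 381.33 ≈ 478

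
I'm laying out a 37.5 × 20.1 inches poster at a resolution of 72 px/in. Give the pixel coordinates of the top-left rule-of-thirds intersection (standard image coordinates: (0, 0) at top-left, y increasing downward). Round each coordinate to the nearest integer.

x = 900 px, y = 482 px

In pixels the canvas is 37.5 × 72 = 2700 wide and 20.1 × 72 = 1447.2 tall.
The top-left point is one-third across and one-third down:
x = 1 × 2700/3 ≈ 900; y = 1 × 1447.2/3 ≈ 482.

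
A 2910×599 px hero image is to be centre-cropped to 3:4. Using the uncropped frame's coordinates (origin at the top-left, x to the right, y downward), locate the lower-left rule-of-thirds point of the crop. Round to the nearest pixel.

(1380, 399)

2910/599 > 3/4, so the 3:4 crop keeps the full height 599 and trims width to 599 × 3/4 = 449.25 px.
Left offset = (2910 − 449.25)/2 = 1230.38 px; top offset = 0.
Lower-left is one-third across and two-thirds down within the crop:
x = 1230.38 + 1 × 449.25/3 ≈ 1380; y = 0.00 + 2 × 599.00/3 ≈ 399.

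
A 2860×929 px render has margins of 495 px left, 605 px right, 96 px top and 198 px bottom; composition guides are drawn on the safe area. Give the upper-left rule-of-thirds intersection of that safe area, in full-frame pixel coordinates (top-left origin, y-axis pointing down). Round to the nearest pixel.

x = 1082 px, y = 308 px

Content width = 2860 − 495 − 605 = 1760 px; content height = 929 − 96 − 198 = 635 px.
Upper-left is one-third across and one-third down within the safe area.
x = 495 + 1 × 1760/3 = 495 + 586.67 ≈ 1082
y = 96 + 1 × 635/3 = 96 + 211.67 ≈ 308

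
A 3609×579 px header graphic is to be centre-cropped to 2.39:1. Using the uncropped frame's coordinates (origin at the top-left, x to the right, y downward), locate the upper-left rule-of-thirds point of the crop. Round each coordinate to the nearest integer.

3609/579 > 2.39/1, so the 2.39:1 crop keeps the full height 579 and trims width to 579 × 2.39/1 = 1383.81 px.
Left offset = (3609 − 1383.81)/2 = 1112.59 px; top offset = 0.
Upper-left is one-third across and one-third down within the crop:
x = 1112.59 + 1 × 1383.81/3 ≈ 1574; y = 0.00 + 1 × 579.00/3 ≈ 193.

(1574, 193)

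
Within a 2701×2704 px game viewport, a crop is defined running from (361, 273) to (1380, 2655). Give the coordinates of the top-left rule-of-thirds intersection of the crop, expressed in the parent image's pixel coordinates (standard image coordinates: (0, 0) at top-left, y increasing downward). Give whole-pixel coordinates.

Crop width = 1380 − 361 = 1019 px; one third is 339.67 px.
Crop height = 2655 − 273 = 2382 px; one third is 794.00 px.
The top-left point is one-third across and one-third down within the crop:
x = 361 + 1 × 339.67 ≈ 701; y = 273 + 1 × 794.00 ≈ 1067.

x = 701 px, y = 1067 px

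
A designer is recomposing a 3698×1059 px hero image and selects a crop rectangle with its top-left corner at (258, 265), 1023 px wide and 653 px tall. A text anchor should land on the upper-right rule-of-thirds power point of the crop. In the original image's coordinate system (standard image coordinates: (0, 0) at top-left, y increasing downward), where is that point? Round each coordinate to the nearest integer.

x = 940 px, y = 483 px

One third of the crop width 1023 is 341.00 px.
One third of the crop height 653 is 217.67 px.
The upper-right point is two-thirds across and one-third down within the crop:
x = 258 + 2 × 341.00 ≈ 940; y = 265 + 1 × 217.67 ≈ 483.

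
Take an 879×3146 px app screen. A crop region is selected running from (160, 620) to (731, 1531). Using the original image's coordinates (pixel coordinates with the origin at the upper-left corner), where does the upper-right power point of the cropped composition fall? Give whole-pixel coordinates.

Crop width = 731 − 160 = 571 px; one third is 190.33 px.
Crop height = 1531 − 620 = 911 px; one third is 303.67 px.
The upper-right point is two-thirds across and one-third down within the crop:
x = 160 + 2 × 190.33 ≈ 541; y = 620 + 1 × 303.67 ≈ 924.

x = 541 px, y = 924 px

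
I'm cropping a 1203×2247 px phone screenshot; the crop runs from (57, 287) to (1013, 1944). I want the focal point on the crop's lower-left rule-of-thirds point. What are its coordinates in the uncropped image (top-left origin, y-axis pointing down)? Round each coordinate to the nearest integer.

Crop width = 1013 − 57 = 956 px; one third is 318.67 px.
Crop height = 1944 − 287 = 1657 px; one third is 552.33 px.
The lower-left point is one-third across and two-thirds down within the crop:
x = 57 + 1 × 318.67 ≈ 376; y = 287 + 2 × 552.33 ≈ 1392.

x = 376 px, y = 1392 px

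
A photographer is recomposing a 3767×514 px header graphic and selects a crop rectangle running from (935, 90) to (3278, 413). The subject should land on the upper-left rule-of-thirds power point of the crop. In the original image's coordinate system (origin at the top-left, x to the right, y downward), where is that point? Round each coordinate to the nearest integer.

Crop width = 3278 − 935 = 2343 px; one third is 781.00 px.
Crop height = 413 − 90 = 323 px; one third is 107.67 px.
The upper-left point is one-third across and one-third down within the crop:
x = 935 + 1 × 781.00 ≈ 1716; y = 90 + 1 × 107.67 ≈ 198.

x = 1716 px, y = 198 px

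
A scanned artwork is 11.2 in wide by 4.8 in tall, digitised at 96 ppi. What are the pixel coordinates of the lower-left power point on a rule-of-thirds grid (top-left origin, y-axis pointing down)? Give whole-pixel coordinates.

In pixels the canvas is 11.2 × 96 = 1075.2 wide and 4.8 × 96 = 460.8 tall.
The lower-left point is one-third across and two-thirds down:
x = 1 × 1075.2/3 ≈ 358; y = 2 × 460.8/3 ≈ 307.

(358, 307)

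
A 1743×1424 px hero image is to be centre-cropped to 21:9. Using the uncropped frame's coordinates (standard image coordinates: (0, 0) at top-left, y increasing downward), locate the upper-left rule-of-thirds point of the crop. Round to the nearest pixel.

x = 581 px, y = 588 px

1743/1424 < 21/9, so the 21:9 crop keeps the full width 1743 and trims height to 1743 × 9/21 = 747.00 px.
Top offset = (1424 − 747.00)/2 = 338.50 px; left offset = 0.
Upper-left is one-third across and one-third down within the crop:
x = 0.00 + 1 × 1743.00/3 ≈ 581; y = 338.50 + 1 × 747.00/3 ≈ 588.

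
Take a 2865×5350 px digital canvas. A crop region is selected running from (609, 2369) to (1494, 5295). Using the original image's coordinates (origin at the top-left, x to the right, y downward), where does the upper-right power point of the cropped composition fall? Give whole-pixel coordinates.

(1199, 3344)

Crop width = 1494 − 609 = 885 px; one third is 295.00 px.
Crop height = 5295 − 2369 = 2926 px; one third is 975.33 px.
The upper-right point is two-thirds across and one-third down within the crop:
x = 609 + 2 × 295.00 ≈ 1199; y = 2369 + 1 × 975.33 ≈ 3344.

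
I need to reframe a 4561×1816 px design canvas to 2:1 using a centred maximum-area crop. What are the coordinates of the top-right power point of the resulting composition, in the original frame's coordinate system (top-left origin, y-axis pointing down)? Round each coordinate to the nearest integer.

4561/1816 > 2/1, so the 2:1 crop keeps the full height 1816 and trims width to 1816 × 2/1 = 3632.00 px.
Left offset = (4561 − 3632.00)/2 = 464.50 px; top offset = 0.
Top-right is two-thirds across and one-third down within the crop:
x = 464.50 + 2 × 3632.00/3 ≈ 2886; y = 0.00 + 1 × 1816.00/3 ≈ 605.

(2886, 605)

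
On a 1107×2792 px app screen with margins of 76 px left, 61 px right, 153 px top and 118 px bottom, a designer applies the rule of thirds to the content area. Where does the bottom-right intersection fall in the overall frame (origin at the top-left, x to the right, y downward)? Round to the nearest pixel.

Content width = 1107 − 76 − 61 = 970 px; content height = 2792 − 153 − 118 = 2521 px.
Bottom-right is two-thirds across and two-thirds down within the content area.
x = 76 + 2 × 970/3 = 76 + 646.67 ≈ 723
y = 153 + 2 × 2521/3 = 153 + 1680.67 ≈ 1834

x = 723 px, y = 1834 px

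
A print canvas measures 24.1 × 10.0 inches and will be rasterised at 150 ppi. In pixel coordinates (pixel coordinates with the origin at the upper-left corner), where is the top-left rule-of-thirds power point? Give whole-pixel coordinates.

In pixels the canvas is 24.1 × 150 = 3615 wide and 10.0 × 150 = 1500 tall.
The top-left point is one-third across and one-third down:
x = 1 × 3615/3 ≈ 1205; y = 1 × 1500/3 ≈ 500.

(1205, 500)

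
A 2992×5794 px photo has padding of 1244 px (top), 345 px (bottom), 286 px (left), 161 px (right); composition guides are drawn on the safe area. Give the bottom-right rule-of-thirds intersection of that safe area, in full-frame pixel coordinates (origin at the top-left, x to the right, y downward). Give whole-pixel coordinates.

x = 1983 px, y = 4047 px

Content width = 2992 − 286 − 161 = 2545 px; content height = 5794 − 1244 − 345 = 4205 px.
Bottom-right is two-thirds across and two-thirds down within the safe area.
x = 286 + 2 × 2545/3 = 286 + 1696.67 ≈ 1983
y = 1244 + 2 × 4205/3 = 1244 + 2803.33 ≈ 4047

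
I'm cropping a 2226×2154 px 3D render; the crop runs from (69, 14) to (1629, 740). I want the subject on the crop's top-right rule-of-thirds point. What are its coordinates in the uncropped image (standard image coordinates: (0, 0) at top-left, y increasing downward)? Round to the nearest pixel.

(1109, 256)

Crop width = 1629 − 69 = 1560 px; one third is 520.00 px.
Crop height = 740 − 14 = 726 px; one third is 242.00 px.
The top-right point is two-thirds across and one-third down within the crop:
x = 69 + 2 × 520.00 ≈ 1109; y = 14 + 1 × 242.00 ≈ 256.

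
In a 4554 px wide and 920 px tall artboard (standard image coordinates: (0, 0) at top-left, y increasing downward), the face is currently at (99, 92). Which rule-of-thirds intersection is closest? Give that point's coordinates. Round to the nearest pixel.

x = 1518 px, y = 307 px

Third lines: x ∈ {1518, 3036}, y ∈ {307, 613}.
99 is closer to x = 1518; 92 is closer to y = 307.
So the nearest intersection is the upper-left power point.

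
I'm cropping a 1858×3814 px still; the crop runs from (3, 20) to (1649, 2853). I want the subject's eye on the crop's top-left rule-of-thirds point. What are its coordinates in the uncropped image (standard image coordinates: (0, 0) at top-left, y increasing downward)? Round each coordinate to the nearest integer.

x = 552 px, y = 964 px

Crop width = 1649 − 3 = 1646 px; one third is 548.67 px.
Crop height = 2853 − 20 = 2833 px; one third is 944.33 px.
The top-left point is one-third across and one-third down within the crop:
x = 3 + 1 × 548.67 ≈ 552; y = 20 + 1 × 944.33 ≈ 964.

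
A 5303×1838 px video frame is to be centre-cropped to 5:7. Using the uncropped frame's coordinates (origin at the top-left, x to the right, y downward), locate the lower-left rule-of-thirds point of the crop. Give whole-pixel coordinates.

5303/1838 > 5/7, so the 5:7 crop keeps the full height 1838 and trims width to 1838 × 5/7 = 1312.86 px.
Left offset = (5303 − 1312.86)/2 = 1995.07 px; top offset = 0.
Lower-left is one-third across and two-thirds down within the crop:
x = 1995.07 + 1 × 1312.86/3 ≈ 2433; y = 0.00 + 2 × 1838.00/3 ≈ 1225.

(2433, 1225)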